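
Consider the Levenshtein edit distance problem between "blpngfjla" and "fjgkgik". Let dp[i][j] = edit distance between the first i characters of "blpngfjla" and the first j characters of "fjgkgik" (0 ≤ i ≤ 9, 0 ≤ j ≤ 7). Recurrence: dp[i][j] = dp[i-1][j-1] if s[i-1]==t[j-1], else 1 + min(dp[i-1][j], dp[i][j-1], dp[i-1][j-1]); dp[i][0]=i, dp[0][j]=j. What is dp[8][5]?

   ''  f  j  g  k  g  i  k
''  0  1  2  3  4  5  6  7
 b  1  1  2  3  4  5  6  7
 l  2  2  2  3  4  5  6  7
 p  3  3  3  3  4  5  6  7
 n  4  4  4  4  4  5  6  7
 g  5  5  5  4  5  4  5  6
 f  6  5  6  5  5  5  5  6
 j  7  6  5  6  6  6  6  6
 l  8  7  6  6  7  7  7  7
 a  9  8  7  7  7  8  8  8

7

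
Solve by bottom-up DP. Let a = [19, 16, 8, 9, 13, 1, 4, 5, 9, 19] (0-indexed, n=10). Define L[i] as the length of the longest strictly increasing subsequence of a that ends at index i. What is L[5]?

1

   i    0    1    2    3    4    5    6    7    8    9
a[i]   19   16    8    9   13    1    4    5    9   19
L[i]    1    1    1    2    3    1    2    3    4    5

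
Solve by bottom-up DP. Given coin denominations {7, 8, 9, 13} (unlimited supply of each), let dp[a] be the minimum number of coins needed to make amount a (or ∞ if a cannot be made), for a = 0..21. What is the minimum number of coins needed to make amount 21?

 a  0  1  2  3  4  5  6  7  8  9 10 11 12 13 14 15 16 17 18 19 20 21
dp  0  -  -  -  -  -  -  1  1  1  -  -  -  1  2  2  2  2  2  -  2  2
(- denotes ∞ / unreachable)

2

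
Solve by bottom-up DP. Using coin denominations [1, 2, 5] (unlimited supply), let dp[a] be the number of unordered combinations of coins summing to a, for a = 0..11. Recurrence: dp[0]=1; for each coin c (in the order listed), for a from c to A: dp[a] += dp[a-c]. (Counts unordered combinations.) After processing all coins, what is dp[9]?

8

after  coin     0     1     2     3     4     5     6     7     8     9    10    11
          1     1     1     1     1     1     1     1     1     1     1     1     1
          2     1     1     2     2     3     3     4     4     5     5     6     6
          5     1     1     2     2     3     4     5     6     7     8    10    11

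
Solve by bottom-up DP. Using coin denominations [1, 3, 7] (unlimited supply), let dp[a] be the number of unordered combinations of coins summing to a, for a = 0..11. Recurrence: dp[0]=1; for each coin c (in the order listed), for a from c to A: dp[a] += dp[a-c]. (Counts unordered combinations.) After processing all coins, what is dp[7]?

4

after  coin     0     1     2     3     4     5     6     7     8     9    10    11
          1     1     1     1     1     1     1     1     1     1     1     1     1
          3     1     1     1     2     2     2     3     3     3     4     4     4
          7     1     1     1     2     2     2     3     4     4     5     6     6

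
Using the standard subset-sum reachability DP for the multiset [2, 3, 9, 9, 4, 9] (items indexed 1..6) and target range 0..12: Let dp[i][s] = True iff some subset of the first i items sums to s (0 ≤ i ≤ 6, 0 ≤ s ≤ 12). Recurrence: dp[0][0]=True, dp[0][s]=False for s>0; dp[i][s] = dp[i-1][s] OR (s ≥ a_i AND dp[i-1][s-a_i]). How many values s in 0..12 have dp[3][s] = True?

i\s   0   1   2   3   4   5   6   7   8   9  10  11  12
  0   T   F   F   F   F   F   F   F   F   F   F   F   F
  1   T   F   T   F   F   F   F   F   F   F   F   F   F
  2   T   F   T   T   F   T   F   F   F   F   F   F   F
  3   T   F   T   T   F   T   F   F   F   T   F   T   T
  4   T   F   T   T   F   T   F   F   F   T   F   T   T
  5   T   F   T   T   T   T   T   T   F   T   F   T   T
  6   T   F   T   T   T   T   T   T   F   T   F   T   T

7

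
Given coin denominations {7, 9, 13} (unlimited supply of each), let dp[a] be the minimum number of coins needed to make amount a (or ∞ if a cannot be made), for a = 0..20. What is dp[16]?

 a  0  1  2  3  4  5  6  7  8  9 10 11 12 13 14 15 16 17 18 19 20
dp  0  -  -  -  -  -  -  1  -  1  -  -  -  1  2  -  2  -  2  -  2
(- denotes ∞ / unreachable)

2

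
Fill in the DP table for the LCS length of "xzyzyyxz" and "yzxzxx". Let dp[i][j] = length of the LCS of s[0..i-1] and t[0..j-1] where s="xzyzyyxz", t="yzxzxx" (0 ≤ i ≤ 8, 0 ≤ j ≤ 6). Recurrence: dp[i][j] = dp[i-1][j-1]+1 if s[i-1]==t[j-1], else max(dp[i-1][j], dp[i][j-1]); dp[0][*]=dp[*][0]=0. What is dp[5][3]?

   ''  y  z  x  z  x  x
''  0  0  0  0  0  0  0
 x  0  0  0  1  1  1  1
 z  0  0  1  1  2  2  2
 y  0  1  1  1  2  2  2
 z  0  1  2  2  2  2  2
 y  0  1  2  2  2  2  2
 y  0  1  2  2  2  2  2
 x  0  1  2  3  3  3  3
 z  0  1  2  3  4  4  4

2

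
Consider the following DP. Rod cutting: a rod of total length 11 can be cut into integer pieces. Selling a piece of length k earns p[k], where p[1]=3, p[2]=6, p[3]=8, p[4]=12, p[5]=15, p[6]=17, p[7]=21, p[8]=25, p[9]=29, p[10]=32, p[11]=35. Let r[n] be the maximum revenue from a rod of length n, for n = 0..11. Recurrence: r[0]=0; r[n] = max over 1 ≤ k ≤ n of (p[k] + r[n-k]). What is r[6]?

   n    0    1    2    3    4    5    6    7    8    9   10   11
r[n]    0    3    6    9   12   15   18   21   25   29   32   35

18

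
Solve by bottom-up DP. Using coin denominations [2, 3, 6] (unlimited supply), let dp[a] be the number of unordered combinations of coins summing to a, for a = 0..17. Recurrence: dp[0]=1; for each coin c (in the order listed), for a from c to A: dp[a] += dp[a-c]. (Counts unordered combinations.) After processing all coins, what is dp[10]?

3

after  coin     0     1     2     3     4     5     6     7     8     9    10    11    12    13    14    15    16    17
          2     1     0     1     0     1     0     1     0     1     0     1     0     1     0     1     0     1     0
          3     1     0     1     1     1     1     2     1     2     2     2     2     3     2     3     3     3     3
          6     1     0     1     1     1     1     3     1     3     3     3     3     6     3     6     6     6     6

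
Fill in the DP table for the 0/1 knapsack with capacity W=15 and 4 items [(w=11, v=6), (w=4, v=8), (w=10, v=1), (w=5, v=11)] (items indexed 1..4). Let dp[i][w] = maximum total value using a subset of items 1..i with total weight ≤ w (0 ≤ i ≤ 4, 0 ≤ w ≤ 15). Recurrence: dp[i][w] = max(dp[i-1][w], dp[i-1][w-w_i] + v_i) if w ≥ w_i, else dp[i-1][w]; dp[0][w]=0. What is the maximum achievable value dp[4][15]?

i\w   0   1   2   3   4   5   6   7   8   9  10  11  12  13  14  15
  0   0   0   0   0   0   0   0   0   0   0   0   0   0   0   0   0
  1   0   0   0   0   0   0   0   0   0   0   0   6   6   6   6   6
  2   0   0   0   0   8   8   8   8   8   8   8   8   8   8   8  14
  3   0   0   0   0   8   8   8   8   8   8   8   8   8   8   9  14
  4   0   0   0   0   8  11  11  11  11  19  19  19  19  19  19  19

19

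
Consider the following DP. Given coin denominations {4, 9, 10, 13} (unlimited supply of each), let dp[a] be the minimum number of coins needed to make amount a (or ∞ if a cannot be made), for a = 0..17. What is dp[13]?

1

 a  0  1  2  3  4  5  6  7  8  9 10 11 12 13 14 15 16 17
dp  0  -  -  -  1  -  -  -  2  1  1  -  3  1  2  -  4  2
(- denotes ∞ / unreachable)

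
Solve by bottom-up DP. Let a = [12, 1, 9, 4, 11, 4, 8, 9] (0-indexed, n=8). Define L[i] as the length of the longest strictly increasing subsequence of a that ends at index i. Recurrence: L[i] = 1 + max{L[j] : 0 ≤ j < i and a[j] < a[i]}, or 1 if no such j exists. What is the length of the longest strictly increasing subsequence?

4

   i    0    1    2    3    4    5    6    7
a[i]   12    1    9    4   11    4    8    9
L[i]    1    1    2    2    3    2    3    4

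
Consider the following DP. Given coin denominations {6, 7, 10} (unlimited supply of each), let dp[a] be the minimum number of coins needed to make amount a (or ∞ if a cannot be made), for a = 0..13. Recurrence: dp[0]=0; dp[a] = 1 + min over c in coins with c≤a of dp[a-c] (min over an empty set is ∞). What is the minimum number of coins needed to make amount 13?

2

 a  0  1  2  3  4  5  6  7  8  9 10 11 12 13
dp  0  -  -  -  -  -  1  1  -  -  1  -  2  2
(- denotes ∞ / unreachable)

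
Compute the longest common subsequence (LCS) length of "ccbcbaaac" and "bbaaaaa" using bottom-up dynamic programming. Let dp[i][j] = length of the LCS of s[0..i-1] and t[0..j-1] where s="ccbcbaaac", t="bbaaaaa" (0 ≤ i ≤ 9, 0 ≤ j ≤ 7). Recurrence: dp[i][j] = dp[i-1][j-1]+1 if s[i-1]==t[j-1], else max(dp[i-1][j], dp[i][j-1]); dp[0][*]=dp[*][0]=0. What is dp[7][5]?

4

   ''  b  b  a  a  a  a  a
''  0  0  0  0  0  0  0  0
 c  0  0  0  0  0  0  0  0
 c  0  0  0  0  0  0  0  0
 b  0  1  1  1  1  1  1  1
 c  0  1  1  1  1  1  1  1
 b  0  1  2  2  2  2  2  2
 a  0  1  2  3  3  3  3  3
 a  0  1  2  3  4  4  4  4
 a  0  1  2  3  4  5  5  5
 c  0  1  2  3  4  5  5  5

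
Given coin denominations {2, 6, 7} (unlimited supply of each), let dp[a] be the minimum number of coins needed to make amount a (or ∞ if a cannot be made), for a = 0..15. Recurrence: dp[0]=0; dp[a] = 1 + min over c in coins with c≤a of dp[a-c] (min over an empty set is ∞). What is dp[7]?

 a  0  1  2  3  4  5  6  7  8  9 10 11 12 13 14 15
dp  0  -  1  -  2  -  1  1  2  2  3  3  2  2  2  3
(- denotes ∞ / unreachable)

1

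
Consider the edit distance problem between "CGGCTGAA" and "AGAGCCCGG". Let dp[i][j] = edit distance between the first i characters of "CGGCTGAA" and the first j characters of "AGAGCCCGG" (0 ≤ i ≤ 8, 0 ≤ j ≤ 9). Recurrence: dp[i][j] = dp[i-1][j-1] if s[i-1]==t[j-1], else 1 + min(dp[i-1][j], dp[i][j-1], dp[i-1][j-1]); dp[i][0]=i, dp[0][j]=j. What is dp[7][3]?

5

   ''  A  G  A  G  C  C  C  G  G
''  0  1  2  3  4  5  6  7  8  9
 C  1  1  2  3  4  4  5  6  7  8
 G  2  2  1  2  3  4  5  6  6  7
 G  3  3  2  2  2  3  4  5  6  6
 C  4  4  3  3  3  2  3  4  5  6
 T  5  5  4  4  4  3  3  4  5  6
 G  6  6  5  5  4  4  4  4  4  5
 A  7  6  6  5  5  5  5  5  5  5
 A  8  7  7  6  6  6  6  6  6  6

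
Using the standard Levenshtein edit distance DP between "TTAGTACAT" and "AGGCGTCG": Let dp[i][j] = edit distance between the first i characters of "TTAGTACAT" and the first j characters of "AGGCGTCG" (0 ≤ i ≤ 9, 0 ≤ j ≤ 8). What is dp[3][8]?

   ''  A  G  G  C  G  T  C  G
''  0  1  2  3  4  5  6  7  8
 T  1  1  2  3  4  5  5  6  7
 T  2  2  2  3  4  5  5  6  7
 A  3  2  3  3  4  5  6  6  7
 G  4  3  2  3  4  4  5  6  6
 T  5  4  3  3  4  5  4  5  6
 A  6  5  4  4  4  5  5  5  6
 C  7  6  5  5  4  5  6  5  6
 A  8  7  6  6  5  5  6  6  6
 T  9  8  7  7  6  6  5  6  7

7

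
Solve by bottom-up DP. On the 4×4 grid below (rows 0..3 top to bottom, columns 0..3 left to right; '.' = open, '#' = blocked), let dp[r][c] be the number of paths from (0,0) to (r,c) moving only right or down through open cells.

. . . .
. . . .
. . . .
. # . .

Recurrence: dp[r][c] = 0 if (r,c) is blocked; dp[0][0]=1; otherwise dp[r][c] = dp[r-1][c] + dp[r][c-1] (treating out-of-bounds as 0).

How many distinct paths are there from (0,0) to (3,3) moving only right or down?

16

r\c   0   1   2   3
  0   1   1   1   1
  1   1   2   3   4
  2   1   3   6  10
  3   1   0   6  16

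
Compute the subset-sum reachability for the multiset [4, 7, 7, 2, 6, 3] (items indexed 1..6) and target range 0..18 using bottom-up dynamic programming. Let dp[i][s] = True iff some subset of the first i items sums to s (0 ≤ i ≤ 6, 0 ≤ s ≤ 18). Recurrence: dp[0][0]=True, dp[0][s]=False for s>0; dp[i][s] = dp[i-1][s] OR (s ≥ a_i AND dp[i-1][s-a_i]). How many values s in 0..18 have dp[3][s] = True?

6

i\s   0   1   2   3   4   5   6   7   8   9  10  11  12  13  14  15  16  17  18
  0   T   F   F   F   F   F   F   F   F   F   F   F   F   F   F   F   F   F   F
  1   T   F   F   F   T   F   F   F   F   F   F   F   F   F   F   F   F   F   F
  2   T   F   F   F   T   F   F   T   F   F   F   T   F   F   F   F   F   F   F
  3   T   F   F   F   T   F   F   T   F   F   F   T   F   F   T   F   F   F   T
  4   T   F   T   F   T   F   T   T   F   T   F   T   F   T   T   F   T   F   T
  5   T   F   T   F   T   F   T   T   T   T   T   T   T   T   T   T   T   T   T
  6   T   F   T   T   T   T   T   T   T   T   T   T   T   T   T   T   T   T   T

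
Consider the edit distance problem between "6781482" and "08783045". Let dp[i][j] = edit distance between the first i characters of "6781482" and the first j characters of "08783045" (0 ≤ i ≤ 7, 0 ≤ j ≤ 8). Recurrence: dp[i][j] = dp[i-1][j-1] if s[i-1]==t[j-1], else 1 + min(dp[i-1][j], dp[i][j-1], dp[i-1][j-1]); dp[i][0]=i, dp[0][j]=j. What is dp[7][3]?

   ''  0  8  7  8  3  0  4  5
''  0  1  2  3  4  5  6  7  8
 6  1  1  2  3  4  5  6  7  8
 7  2  2  2  2  3  4  5  6  7
 8  3  3  2  3  2  3  4  5  6
 1  4  4  3  3  3  3  4  5  6
 4  5  5  4  4  4  4  4  4  5
 8  6  6  5  5  4  5  5  5  5
 2  7  7  6  6  5  5  6  6  6

6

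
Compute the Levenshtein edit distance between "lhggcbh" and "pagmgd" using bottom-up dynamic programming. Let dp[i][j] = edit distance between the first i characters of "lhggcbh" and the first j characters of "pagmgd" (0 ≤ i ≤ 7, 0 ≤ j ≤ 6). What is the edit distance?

   ''  p  a  g  m  g  d
''  0  1  2  3  4  5  6
 l  1  1  2  3  4  5  6
 h  2  2  2  3  4  5  6
 g  3  3  3  2  3  4  5
 g  4  4  4  3  3  3  4
 c  5  5  5  4  4  4  4
 b  6  6  6  5  5  5  5
 h  7  7  7  6  6  6  6

6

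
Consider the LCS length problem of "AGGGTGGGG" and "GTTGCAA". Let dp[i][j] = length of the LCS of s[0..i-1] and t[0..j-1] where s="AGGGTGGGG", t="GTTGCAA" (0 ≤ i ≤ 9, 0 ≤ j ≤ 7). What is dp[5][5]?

   ''  G  T  T  G  C  A  A
''  0  0  0  0  0  0  0  0
 A  0  0  0  0  0  0  1  1
 G  0  1  1  1  1  1  1  1
 G  0  1  1  1  2  2  2  2
 G  0  1  1  1  2  2  2  2
 T  0  1  2  2  2  2  2  2
 G  0  1  2  2  3  3  3  3
 G  0  1  2  2  3  3  3  3
 G  0  1  2  2  3  3  3  3
 G  0  1  2  2  3  3  3  3

2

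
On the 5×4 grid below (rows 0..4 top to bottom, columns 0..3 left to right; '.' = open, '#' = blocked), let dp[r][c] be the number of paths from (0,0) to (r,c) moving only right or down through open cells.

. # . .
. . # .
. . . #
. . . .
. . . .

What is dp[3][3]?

5

r\c   0   1   2   3
  0   1   0   0   0
  1   1   1   0   0
  2   1   2   2   0
  3   1   3   5   5
  4   1   4   9  14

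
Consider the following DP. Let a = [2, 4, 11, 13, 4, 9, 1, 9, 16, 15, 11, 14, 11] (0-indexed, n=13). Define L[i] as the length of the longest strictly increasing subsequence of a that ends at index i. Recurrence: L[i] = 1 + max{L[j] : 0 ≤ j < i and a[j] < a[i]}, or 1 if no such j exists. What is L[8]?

   i    0    1    2    3    4    5    6    7    8    9   10   11   12
a[i]    2    4   11   13    4    9    1    9   16   15   11   14   11
L[i]    1    2    3    4    2    3    1    3    5    5    4    5    4

5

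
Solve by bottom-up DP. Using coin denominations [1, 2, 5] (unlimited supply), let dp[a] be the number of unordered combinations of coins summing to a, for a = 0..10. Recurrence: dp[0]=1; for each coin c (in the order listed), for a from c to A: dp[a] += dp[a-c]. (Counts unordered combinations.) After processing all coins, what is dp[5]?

after  coin     0     1     2     3     4     5     6     7     8     9    10
          1     1     1     1     1     1     1     1     1     1     1     1
          2     1     1     2     2     3     3     4     4     5     5     6
          5     1     1     2     2     3     4     5     6     7     8    10

4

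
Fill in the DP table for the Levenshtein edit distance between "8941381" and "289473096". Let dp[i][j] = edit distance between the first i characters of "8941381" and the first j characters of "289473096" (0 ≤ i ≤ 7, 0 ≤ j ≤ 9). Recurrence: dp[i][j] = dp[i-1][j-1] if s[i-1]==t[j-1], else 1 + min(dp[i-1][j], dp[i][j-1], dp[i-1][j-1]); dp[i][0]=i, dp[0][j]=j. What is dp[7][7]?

4

   ''  2  8  9  4  7  3  0  9  6
''  0  1  2  3  4  5  6  7  8  9
 8  1  1  1  2  3  4  5  6  7  8
 9  2  2  2  1  2  3  4  5  6  7
 4  3  3  3  2  1  2  3  4  5  6
 1  4  4  4  3  2  2  3  4  5  6
 3  5  5  5  4  3  3  2  3  4  5
 8  6  6  5  5  4  4  3  3  4  5
 1  7  7  6  6  5  5  4  4  4  5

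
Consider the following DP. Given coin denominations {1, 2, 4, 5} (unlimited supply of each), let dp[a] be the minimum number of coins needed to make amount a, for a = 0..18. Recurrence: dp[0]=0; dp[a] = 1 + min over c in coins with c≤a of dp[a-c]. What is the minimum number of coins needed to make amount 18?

 a  0  1  2  3  4  5  6  7  8  9 10 11 12 13 14 15 16 17 18
dp  0  1  1  2  1  1  2  2  2  2  2  3  3  3  3  3  4  4  4

4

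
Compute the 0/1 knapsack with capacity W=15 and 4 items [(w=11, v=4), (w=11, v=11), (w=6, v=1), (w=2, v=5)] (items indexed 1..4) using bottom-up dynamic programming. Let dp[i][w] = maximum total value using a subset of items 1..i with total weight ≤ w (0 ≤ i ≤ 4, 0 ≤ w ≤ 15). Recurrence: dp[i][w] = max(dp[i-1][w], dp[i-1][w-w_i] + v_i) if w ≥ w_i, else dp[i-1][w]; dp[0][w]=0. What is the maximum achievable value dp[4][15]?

i\w   0   1   2   3   4   5   6   7   8   9  10  11  12  13  14  15
  0   0   0   0   0   0   0   0   0   0   0   0   0   0   0   0   0
  1   0   0   0   0   0   0   0   0   0   0   0   4   4   4   4   4
  2   0   0   0   0   0   0   0   0   0   0   0  11  11  11  11  11
  3   0   0   0   0   0   0   1   1   1   1   1  11  11  11  11  11
  4   0   0   5   5   5   5   5   5   6   6   6  11  11  16  16  16

16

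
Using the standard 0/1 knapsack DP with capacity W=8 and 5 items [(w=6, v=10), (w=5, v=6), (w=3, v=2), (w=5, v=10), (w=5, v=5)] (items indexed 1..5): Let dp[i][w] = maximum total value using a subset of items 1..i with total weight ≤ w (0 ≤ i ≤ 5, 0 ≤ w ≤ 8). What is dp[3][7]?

i\w   0   1   2   3   4   5   6   7   8
  0   0   0   0   0   0   0   0   0   0
  1   0   0   0   0   0   0  10  10  10
  2   0   0   0   0   0   6  10  10  10
  3   0   0   0   2   2   6  10  10  10
  4   0   0   0   2   2  10  10  10  12
  5   0   0   0   2   2  10  10  10  12

10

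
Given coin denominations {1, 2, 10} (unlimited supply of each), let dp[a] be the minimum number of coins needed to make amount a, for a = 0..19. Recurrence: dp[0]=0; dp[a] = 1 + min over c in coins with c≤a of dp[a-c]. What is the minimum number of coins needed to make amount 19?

6

 a  0  1  2  3  4  5  6  7  8  9 10 11 12 13 14 15 16 17 18 19
dp  0  1  1  2  2  3  3  4  4  5  1  2  2  3  3  4  4  5  5  6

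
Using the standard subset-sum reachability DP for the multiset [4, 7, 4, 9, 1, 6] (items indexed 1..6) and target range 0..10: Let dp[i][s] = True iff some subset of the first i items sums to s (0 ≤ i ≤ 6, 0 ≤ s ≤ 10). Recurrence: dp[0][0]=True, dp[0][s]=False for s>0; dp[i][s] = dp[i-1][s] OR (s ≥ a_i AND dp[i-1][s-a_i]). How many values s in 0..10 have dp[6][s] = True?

9

i\s   0   1   2   3   4   5   6   7   8   9  10
  0   T   F   F   F   F   F   F   F   F   F   F
  1   T   F   F   F   T   F   F   F   F   F   F
  2   T   F   F   F   T   F   F   T   F   F   F
  3   T   F   F   F   T   F   F   T   T   F   F
  4   T   F   F   F   T   F   F   T   T   T   F
  5   T   T   F   F   T   T   F   T   T   T   T
  6   T   T   F   F   T   T   T   T   T   T   T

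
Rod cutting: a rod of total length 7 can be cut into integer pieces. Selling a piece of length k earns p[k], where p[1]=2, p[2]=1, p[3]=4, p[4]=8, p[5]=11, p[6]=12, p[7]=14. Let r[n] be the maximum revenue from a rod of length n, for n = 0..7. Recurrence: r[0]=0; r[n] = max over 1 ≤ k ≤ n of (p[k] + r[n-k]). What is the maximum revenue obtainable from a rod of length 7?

   n    0    1    2    3    4    5    6    7
r[n]    0    2    4    6    8   11   13   15

15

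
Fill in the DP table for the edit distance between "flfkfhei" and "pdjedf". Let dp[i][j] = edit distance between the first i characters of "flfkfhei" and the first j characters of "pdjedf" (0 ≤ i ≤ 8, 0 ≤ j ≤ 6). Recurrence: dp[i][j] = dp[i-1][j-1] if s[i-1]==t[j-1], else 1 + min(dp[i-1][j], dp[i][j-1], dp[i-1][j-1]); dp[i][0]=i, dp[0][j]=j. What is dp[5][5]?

5

   ''  p  d  j  e  d  f
''  0  1  2  3  4  5  6
 f  1  1  2  3  4  5  5
 l  2  2  2  3  4  5  6
 f  3  3  3  3  4  5  5
 k  4  4  4  4  4  5  6
 f  5  5  5  5  5  5  5
 h  6  6  6  6  6  6  6
 e  7  7  7  7  6  7  7
 i  8  8  8  8  7  7  8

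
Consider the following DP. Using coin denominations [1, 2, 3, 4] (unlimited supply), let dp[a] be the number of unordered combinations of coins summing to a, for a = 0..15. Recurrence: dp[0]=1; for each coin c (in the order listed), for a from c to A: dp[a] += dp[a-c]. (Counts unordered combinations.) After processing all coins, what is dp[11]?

after  coin     0     1     2     3     4     5     6     7     8     9    10    11    12    13    14    15
          1     1     1     1     1     1     1     1     1     1     1     1     1     1     1     1     1
          2     1     1     2     2     3     3     4     4     5     5     6     6     7     7     8     8
          3     1     1     2     3     4     5     7     8    10    12    14    16    19    21    24    27
          4     1     1     2     3     5     6     9    11    15    18    23    27    34    39    47    54

27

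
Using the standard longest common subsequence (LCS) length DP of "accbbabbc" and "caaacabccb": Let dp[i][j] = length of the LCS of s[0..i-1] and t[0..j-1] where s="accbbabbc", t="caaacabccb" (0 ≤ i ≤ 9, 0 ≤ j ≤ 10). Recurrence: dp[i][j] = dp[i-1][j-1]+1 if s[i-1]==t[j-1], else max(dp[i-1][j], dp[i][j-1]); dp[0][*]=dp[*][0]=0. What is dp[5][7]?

3

   ''  c  a  a  a  c  a  b  c  c  b
''  0  0  0  0  0  0  0  0  0  0  0
 a  0  0  1  1  1  1  1  1  1  1  1
 c  0  1  1  1  1  2  2  2  2  2  2
 c  0  1  1  1  1  2  2  2  3  3  3
 b  0  1  1  1  1  2  2  3  3  3  4
 b  0  1  1  1  1  2  2  3  3  3  4
 a  0  1  2  2  2  2  3  3  3  3  4
 b  0  1  2  2  2  2  3  4  4  4  4
 b  0  1  2  2  2  2  3  4  4  4  5
 c  0  1  2  2  2  3  3  4  5  5  5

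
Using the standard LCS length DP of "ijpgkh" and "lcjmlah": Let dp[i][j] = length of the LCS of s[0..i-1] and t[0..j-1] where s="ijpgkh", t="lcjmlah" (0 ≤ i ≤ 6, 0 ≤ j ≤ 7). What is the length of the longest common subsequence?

   ''  l  c  j  m  l  a  h
''  0  0  0  0  0  0  0  0
 i  0  0  0  0  0  0  0  0
 j  0  0  0  1  1  1  1  1
 p  0  0  0  1  1  1  1  1
 g  0  0  0  1  1  1  1  1
 k  0  0  0  1  1  1  1  1
 h  0  0  0  1  1  1  1  2

2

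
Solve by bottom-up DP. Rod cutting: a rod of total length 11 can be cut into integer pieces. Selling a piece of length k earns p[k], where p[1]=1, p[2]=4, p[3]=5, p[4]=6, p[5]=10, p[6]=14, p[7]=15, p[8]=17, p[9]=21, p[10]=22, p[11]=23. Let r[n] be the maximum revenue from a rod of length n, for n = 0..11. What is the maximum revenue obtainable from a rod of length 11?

   n    0    1    2    3    4    5    6    7    8    9   10   11
r[n]    0    1    4    5    8   10   14   15   18   21   22   25

25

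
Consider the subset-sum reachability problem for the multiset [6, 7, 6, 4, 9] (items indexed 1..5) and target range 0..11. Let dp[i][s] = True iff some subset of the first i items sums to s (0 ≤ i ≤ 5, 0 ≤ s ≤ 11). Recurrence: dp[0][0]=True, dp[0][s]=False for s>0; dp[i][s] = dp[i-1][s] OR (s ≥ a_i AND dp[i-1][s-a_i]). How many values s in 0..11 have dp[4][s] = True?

6

i\s   0   1   2   3   4   5   6   7   8   9  10  11
  0   T   F   F   F   F   F   F   F   F   F   F   F
  1   T   F   F   F   F   F   T   F   F   F   F   F
  2   T   F   F   F   F   F   T   T   F   F   F   F
  3   T   F   F   F   F   F   T   T   F   F   F   F
  4   T   F   F   F   T   F   T   T   F   F   T   T
  5   T   F   F   F   T   F   T   T   F   T   T   T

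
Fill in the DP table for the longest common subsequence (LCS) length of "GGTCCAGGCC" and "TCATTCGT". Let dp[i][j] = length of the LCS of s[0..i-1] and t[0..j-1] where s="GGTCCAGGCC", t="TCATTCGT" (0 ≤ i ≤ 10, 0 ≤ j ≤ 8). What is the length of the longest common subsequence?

4

   ''  T  C  A  T  T  C  G  T
''  0  0  0  0  0  0  0  0  0
 G  0  0  0  0  0  0  0  1  1
 G  0  0  0  0  0  0  0  1  1
 T  0  1  1  1  1  1  1  1  2
 C  0  1  2  2  2  2  2  2  2
 C  0  1  2  2  2  2  3  3  3
 A  0  1  2  3  3  3  3  3  3
 G  0  1  2  3  3  3  3  4  4
 G  0  1  2  3  3  3  3  4  4
 C  0  1  2  3  3  3  4  4  4
 C  0  1  2  3  3  3  4  4  4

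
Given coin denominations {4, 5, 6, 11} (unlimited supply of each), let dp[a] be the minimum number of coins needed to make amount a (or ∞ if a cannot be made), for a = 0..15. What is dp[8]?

 a  0  1  2  3  4  5  6  7  8  9 10 11 12 13 14 15
dp  0  -  -  -  1  1  1  -  2  2  2  1  2  3  3  2
(- denotes ∞ / unreachable)

2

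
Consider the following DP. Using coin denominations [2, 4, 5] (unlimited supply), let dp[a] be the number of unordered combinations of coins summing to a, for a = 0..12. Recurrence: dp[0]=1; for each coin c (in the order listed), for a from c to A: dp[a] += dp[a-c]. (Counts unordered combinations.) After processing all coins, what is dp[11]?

2

after  coin     0     1     2     3     4     5     6     7     8     9    10    11    12
          2     1     0     1     0     1     0     1     0     1     0     1     0     1
          4     1     0     1     0     2     0     2     0     3     0     3     0     4
          5     1     0     1     0     2     1     2     1     3     2     4     2     5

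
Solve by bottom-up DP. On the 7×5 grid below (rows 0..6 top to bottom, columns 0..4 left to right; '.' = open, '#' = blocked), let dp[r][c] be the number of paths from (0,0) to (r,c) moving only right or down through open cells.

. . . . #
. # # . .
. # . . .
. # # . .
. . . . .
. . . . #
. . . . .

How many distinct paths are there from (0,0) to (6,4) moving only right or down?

11

r\c   0   1   2   3   4
  0   1   1   1   1   0
  1   1   0   0   1   1
  2   1   0   0   1   2
  3   1   0   0   1   3
  4   1   1   1   2   5
  5   1   2   3   5   0
  6   1   3   6  11  11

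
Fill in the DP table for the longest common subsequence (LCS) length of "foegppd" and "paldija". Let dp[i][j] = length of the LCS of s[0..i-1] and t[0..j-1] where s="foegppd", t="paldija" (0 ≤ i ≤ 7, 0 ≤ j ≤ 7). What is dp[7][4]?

2

   ''  p  a  l  d  i  j  a
''  0  0  0  0  0  0  0  0
 f  0  0  0  0  0  0  0  0
 o  0  0  0  0  0  0  0  0
 e  0  0  0  0  0  0  0  0
 g  0  0  0  0  0  0  0  0
 p  0  1  1  1  1  1  1  1
 p  0  1  1  1  1  1  1  1
 d  0  1  1  1  2  2  2  2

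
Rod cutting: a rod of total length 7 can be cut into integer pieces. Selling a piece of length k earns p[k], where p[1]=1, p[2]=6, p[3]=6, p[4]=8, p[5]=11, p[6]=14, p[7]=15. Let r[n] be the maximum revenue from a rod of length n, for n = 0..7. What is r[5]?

13

   n    0    1    2    3    4    5    6    7
r[n]    0    1    6    7   12   13   18   19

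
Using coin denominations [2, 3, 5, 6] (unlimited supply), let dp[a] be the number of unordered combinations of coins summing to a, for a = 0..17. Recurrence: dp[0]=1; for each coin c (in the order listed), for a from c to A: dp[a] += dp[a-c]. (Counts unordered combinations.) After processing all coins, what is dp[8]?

after  coin     0     1     2     3     4     5     6     7     8     9    10    11    12    13    14    15    16    17
          2     1     0     1     0     1     0     1     0     1     0     1     0     1     0     1     0     1     0
          3     1     0     1     1     1     1     2     1     2     2     2     2     3     2     3     3     3     3
          5     1     0     1     1     1     2     2     2     3     3     4     4     5     5     6     7     7     8
          6     1     0     1     1     1     2     3     2     4     4     5     6     8     7    10    11    12    14

4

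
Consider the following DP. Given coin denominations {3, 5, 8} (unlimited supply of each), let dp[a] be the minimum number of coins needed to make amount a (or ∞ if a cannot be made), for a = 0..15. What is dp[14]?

 a  0  1  2  3  4  5  6  7  8  9 10 11 12 13 14 15
dp  0  -  -  1  -  1  2  -  1  3  2  2  4  2  3  3
(- denotes ∞ / unreachable)

3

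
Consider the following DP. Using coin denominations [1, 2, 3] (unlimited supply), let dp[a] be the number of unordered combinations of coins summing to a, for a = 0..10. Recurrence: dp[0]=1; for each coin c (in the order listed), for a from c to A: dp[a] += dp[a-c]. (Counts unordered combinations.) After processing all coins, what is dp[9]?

after  coin     0     1     2     3     4     5     6     7     8     9    10
          1     1     1     1     1     1     1     1     1     1     1     1
          2     1     1     2     2     3     3     4     4     5     5     6
          3     1     1     2     3     4     5     7     8    10    12    14

12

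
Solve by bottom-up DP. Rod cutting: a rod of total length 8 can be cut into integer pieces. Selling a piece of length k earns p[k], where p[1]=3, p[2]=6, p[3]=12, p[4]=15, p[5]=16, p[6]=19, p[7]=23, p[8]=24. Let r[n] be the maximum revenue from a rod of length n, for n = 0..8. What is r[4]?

15

   n    0    1    2    3    4    5    6    7    8
r[n]    0    3    6   12   15   18   24   27   30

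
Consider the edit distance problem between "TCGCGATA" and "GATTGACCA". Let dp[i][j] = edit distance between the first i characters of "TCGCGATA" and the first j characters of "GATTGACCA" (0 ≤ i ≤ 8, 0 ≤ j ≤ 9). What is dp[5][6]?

   ''  G  A  T  T  G  A  C  C  A
''  0  1  2  3  4  5  6  7  8  9
 T  1  1  2  2  3  4  5  6  7  8
 C  2  2  2  3  3  4  5  5  6  7
 G  3  2  3  3  4  3  4  5  6  7
 C  4  3  3  4  4  4  4  4  5  6
 G  5  4  4  4  5  4  5  5  5  6
 A  6  5  4  5  5  5  4  5  6  5
 T  7  6  5  4  5  6  5  5  6  6
 A  8  7  6  5  5  6  6  6  6  6

5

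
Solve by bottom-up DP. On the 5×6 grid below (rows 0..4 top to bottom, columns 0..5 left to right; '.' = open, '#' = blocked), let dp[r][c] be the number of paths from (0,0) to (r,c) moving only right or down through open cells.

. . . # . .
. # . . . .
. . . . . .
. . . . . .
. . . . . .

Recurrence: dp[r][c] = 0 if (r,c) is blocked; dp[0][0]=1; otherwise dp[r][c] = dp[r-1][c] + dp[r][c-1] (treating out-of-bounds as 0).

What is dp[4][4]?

25

r\c   0   1   2   3   4   5
  0   1   1   1   0   0   0
  1   1   0   1   1   1   1
  2   1   1   2   3   4   5
  3   1   2   4   7  11  16
  4   1   3   7  14  25  41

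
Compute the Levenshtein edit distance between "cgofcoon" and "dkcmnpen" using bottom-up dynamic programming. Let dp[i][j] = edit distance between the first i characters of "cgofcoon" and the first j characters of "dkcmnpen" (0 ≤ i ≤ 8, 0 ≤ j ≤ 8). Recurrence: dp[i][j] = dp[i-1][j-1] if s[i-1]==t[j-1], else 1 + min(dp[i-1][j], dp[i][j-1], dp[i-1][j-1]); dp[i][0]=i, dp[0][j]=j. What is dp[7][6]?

   ''  d  k  c  m  n  p  e  n
''  0  1  2  3  4  5  6  7  8
 c  1  1  2  2  3  4  5  6  7
 g  2  2  2  3  3  4  5  6  7
 o  3  3  3  3  4  4  5  6  7
 f  4  4  4  4  4  5  5  6  7
 c  5  5  5  4  5  5  6  6  7
 o  6  6  6  5  5  6  6  7  7
 o  7  7  7  6  6  6  7  7  8
 n  8  8  8  7  7  6  7  8  7

7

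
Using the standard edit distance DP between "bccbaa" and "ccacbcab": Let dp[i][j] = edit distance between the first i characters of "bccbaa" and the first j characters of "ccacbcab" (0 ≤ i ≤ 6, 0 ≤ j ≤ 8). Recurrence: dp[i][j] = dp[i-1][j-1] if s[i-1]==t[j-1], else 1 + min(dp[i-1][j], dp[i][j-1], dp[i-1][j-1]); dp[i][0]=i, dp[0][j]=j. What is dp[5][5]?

   ''  c  c  a  c  b  c  a  b
''  0  1  2  3  4  5  6  7  8
 b  1  1  2  3  4  4  5  6  7
 c  2  1  1  2  3  4  4  5  6
 c  3  2  1  2  2  3  4  5  6
 b  4  3  2  2  3  2  3  4  5
 a  5  4  3  2  3  3  3  3  4
 a  6  5  4  3  3  4  4  3  4

3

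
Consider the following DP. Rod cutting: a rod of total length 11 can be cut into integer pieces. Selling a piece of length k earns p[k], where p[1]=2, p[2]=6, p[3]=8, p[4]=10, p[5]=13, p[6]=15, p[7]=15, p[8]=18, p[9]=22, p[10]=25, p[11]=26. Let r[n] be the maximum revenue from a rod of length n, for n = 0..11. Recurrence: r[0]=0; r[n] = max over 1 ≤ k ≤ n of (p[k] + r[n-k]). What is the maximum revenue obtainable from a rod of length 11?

32

   n    0    1    2    3    4    5    6    7    8    9   10   11
r[n]    0    2    6    8   12   14   18   20   24   26   30   32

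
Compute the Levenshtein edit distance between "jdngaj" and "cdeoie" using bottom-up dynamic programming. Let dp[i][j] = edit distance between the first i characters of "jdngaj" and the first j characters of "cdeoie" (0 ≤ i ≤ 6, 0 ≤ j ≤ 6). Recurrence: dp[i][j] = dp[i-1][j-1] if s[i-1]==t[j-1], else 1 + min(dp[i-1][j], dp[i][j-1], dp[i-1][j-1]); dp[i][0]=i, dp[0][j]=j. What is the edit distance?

5

   ''  c  d  e  o  i  e
''  0  1  2  3  4  5  6
 j  1  1  2  3  4  5  6
 d  2  2  1  2  3  4  5
 n  3  3  2  2  3  4  5
 g  4  4  3  3  3  4  5
 a  5  5  4  4  4  4  5
 j  6  6  5  5  5  5  5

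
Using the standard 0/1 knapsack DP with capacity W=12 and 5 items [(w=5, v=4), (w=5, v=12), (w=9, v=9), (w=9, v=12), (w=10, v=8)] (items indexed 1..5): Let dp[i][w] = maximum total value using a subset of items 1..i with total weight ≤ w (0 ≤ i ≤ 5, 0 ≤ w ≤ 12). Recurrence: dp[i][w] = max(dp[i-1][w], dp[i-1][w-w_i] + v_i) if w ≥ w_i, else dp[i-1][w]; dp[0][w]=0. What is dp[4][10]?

16

i\w   0   1   2   3   4   5   6   7   8   9  10  11  12
  0   0   0   0   0   0   0   0   0   0   0   0   0   0
  1   0   0   0   0   0   4   4   4   4   4   4   4   4
  2   0   0   0   0   0  12  12  12  12  12  16  16  16
  3   0   0   0   0   0  12  12  12  12  12  16  16  16
  4   0   0   0   0   0  12  12  12  12  12  16  16  16
  5   0   0   0   0   0  12  12  12  12  12  16  16  16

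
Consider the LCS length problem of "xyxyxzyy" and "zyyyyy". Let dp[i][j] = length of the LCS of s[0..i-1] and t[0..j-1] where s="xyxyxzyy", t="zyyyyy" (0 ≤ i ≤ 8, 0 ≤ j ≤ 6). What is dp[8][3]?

   ''  z  y  y  y  y  y
''  0  0  0  0  0  0  0
 x  0  0  0  0  0  0  0
 y  0  0  1  1  1  1  1
 x  0  0  1  1  1  1  1
 y  0  0  1  2  2  2  2
 x  0  0  1  2  2  2  2
 z  0  1  1  2  2  2  2
 y  0  1  2  2  3  3  3
 y  0  1  2  3  3  4  4

3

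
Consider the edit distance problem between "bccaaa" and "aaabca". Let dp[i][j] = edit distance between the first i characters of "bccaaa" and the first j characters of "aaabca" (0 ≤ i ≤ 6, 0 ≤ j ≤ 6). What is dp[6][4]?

4

   ''  a  a  a  b  c  a
''  0  1  2  3  4  5  6
 b  1  1  2  3  3  4  5
 c  2  2  2  3  4  3  4
 c  3  3  3  3  4  4  4
 a  4  3  3  3  4  5  4
 a  5  4  3  3  4  5  5
 a  6  5  4  3  4  5  5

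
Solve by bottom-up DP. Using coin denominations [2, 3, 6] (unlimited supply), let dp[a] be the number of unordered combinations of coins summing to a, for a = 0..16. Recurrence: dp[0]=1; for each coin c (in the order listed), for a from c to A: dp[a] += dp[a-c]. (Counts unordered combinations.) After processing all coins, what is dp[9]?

after  coin     0     1     2     3     4     5     6     7     8     9    10    11    12    13    14    15    16
          2     1     0     1     0     1     0     1     0     1     0     1     0     1     0     1     0     1
          3     1     0     1     1     1     1     2     1     2     2     2     2     3     2     3     3     3
          6     1     0     1     1     1     1     3     1     3     3     3     3     6     3     6     6     6

3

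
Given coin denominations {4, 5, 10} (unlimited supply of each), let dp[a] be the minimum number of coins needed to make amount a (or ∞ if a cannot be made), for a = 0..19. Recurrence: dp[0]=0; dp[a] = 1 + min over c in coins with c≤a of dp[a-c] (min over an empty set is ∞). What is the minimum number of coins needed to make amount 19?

3

 a  0  1  2  3  4  5  6  7  8  9 10 11 12 13 14 15 16 17 18 19
dp  0  -  -  -  1  1  -  -  2  2  1  -  3  3  2  2  4  4  3  3
(- denotes ∞ / unreachable)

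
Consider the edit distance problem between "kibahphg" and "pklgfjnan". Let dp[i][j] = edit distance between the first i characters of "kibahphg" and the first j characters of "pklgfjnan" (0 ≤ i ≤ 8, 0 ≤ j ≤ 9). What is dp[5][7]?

6

   ''  p  k  l  g  f  j  n  a  n
''  0  1  2  3  4  5  6  7  8  9
 k  1  1  1  2  3  4  5  6  7  8
 i  2  2  2  2  3  4  5  6  7  8
 b  3  3  3  3  3  4  5  6  7  8
 a  4  4  4  4  4  4  5  6  6  7
 h  5  5  5  5  5  5  5  6  7  7
 p  6  5  6  6  6  6  6  6  7  8
 h  7  6  6  7  7  7  7  7  7  8
 g  8  7  7  7  7  8  8  8  8  8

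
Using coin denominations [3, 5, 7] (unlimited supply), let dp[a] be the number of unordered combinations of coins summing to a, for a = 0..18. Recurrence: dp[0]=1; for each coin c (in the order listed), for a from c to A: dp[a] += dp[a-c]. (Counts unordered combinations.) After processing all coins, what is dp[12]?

after  coin     0     1     2     3     4     5     6     7     8     9    10    11    12    13    14    15    16    17    18
          3     1     0     0     1     0     0     1     0     0     1     0     0     1     0     0     1     0     0     1
          5     1     0     0     1     0     1     1     0     1     1     1     1     1     1     1     2     1     1     2
          7     1     0     0     1     0     1     1     1     1     1     2     1     2     2     2     3     2     3     3

2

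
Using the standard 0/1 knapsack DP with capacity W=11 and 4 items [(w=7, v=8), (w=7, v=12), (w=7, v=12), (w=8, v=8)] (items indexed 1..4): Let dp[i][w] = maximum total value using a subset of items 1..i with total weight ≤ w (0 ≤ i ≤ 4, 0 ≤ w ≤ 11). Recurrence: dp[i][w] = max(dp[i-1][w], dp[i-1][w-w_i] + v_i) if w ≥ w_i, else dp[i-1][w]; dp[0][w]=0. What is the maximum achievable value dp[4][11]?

i\w   0   1   2   3   4   5   6   7   8   9  10  11
  0   0   0   0   0   0   0   0   0   0   0   0   0
  1   0   0   0   0   0   0   0   8   8   8   8   8
  2   0   0   0   0   0   0   0  12  12  12  12  12
  3   0   0   0   0   0   0   0  12  12  12  12  12
  4   0   0   0   0   0   0   0  12  12  12  12  12

12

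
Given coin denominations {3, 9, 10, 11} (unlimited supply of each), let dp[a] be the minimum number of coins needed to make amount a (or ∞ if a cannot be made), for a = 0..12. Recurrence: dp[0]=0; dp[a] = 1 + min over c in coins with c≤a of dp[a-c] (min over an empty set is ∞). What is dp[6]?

2

 a  0  1  2  3  4  5  6  7  8  9 10 11 12
dp  0  -  -  1  -  -  2  -  -  1  1  1  2
(- denotes ∞ / unreachable)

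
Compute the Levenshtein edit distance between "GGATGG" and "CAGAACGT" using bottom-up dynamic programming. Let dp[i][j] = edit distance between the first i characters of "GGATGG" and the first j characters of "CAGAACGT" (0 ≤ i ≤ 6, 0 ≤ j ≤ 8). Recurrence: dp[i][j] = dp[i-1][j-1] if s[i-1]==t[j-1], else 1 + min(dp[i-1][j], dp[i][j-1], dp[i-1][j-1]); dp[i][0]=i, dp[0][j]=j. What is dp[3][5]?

   ''  C  A  G  A  A  C  G  T
''  0  1  2  3  4  5  6  7  8
 G  1  1  2  2  3  4  5  6  7
 G  2  2  2  2  3  4  5  5  6
 A  3  3  2  3  2  3  4  5  6
 T  4  4  3  3  3  3  4  5  5
 G  5  5  4  3  4  4  4  4  5
 G  6  6  5  4  4  5  5  4  5

3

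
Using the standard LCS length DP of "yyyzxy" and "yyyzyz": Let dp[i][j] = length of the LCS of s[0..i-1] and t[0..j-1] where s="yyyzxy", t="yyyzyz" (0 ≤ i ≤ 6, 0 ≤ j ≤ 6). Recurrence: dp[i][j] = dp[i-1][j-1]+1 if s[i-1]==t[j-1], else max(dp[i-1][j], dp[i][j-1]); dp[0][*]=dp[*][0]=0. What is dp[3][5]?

3

   ''  y  y  y  z  y  z
''  0  0  0  0  0  0  0
 y  0  1  1  1  1  1  1
 y  0  1  2  2  2  2  2
 y  0  1  2  3  3  3  3
 z  0  1  2  3  4  4  4
 x  0  1  2  3  4  4  4
 y  0  1  2  3  4  5  5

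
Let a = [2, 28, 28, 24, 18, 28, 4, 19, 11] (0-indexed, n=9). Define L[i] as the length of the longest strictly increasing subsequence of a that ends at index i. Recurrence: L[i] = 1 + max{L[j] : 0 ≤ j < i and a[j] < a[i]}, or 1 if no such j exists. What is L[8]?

3

   i    0    1    2    3    4    5    6    7    8
a[i]    2   28   28   24   18   28    4   19   11
L[i]    1    2    2    2    2    3    2    3    3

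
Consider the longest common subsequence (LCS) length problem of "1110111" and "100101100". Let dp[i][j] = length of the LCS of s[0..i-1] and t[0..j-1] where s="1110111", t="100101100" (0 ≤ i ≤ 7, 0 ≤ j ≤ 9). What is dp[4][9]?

4

   ''  1  0  0  1  0  1  1  0  0
''  0  0  0  0  0  0  0  0  0  0
 1  0  1  1  1  1  1  1  1  1  1
 1  0  1  1  1  2  2  2  2  2  2
 1  0  1  1  1  2  2  3  3  3  3
 0  0  1  2  2  2  3  3  3  4  4
 1  0  1  2  2  3  3  4  4  4  4
 1  0  1  2  2  3  3  4  5  5  5
 1  0  1  2  2  3  3  4  5  5  5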